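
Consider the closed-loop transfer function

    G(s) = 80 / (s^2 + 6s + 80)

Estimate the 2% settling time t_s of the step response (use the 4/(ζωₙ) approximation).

t_s ≈ 1.333 s

Comparing s^2 + 6s + 80 to s^2 + 2ζωₙs + ωₙ²: ωₙ = √80 ≈ 8.944 rad/s and ζ = 6/(2·√80) ≈ 0.3354.
ζωₙ = 6/2 = 3, so t_s ≈ 4/(ζωₙ) = 4/3 ≈ 1.333 s.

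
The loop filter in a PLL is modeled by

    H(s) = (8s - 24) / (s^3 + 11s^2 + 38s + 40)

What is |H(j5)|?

Substitute s = j5: numerator = -24 + j40, denominator = -235 + j65.
|H(j5)| = |-24 + j40| / |-235 + j65| = 46.648 / 243.82 ≈ 0.1913.

|H(j5)| ≈ 0.1913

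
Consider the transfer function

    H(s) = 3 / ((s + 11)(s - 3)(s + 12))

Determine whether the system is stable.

unstable

The poles can be read from the denominator factors: s = -11, 3, -12.
Since the pole(s) at s = 3 lie in the right half-plane, the system is unstable.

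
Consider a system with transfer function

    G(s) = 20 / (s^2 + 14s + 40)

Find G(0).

G(0) = 1/2 ≈ 0.5000

Set s = 0: G(0) = (20) / (40) = 1/2.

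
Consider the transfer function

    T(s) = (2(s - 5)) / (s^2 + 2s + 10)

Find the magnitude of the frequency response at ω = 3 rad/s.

|T(j3)| ≈ 1.917

Substitute s = j3: numerator = -10 + j6, denominator = 1 + j6.
|T(j3)| = |-10 + j6| / |1 + j6| = 11.662 / 6.0828 ≈ 1.917.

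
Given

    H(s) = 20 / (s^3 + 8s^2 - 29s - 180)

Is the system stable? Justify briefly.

The denominator s^3 + 8s^2 - 29s - 180 factors as (s - 5)(s + 9)(s + 4), giving poles at s = 5, -9, -4.
Since the pole(s) at s = 5 lie in the right half-plane, the system is unstable.

unstable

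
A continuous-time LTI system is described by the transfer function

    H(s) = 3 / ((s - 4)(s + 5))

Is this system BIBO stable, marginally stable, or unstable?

The poles can be read from the denominator factors: s = 4, -5.
Since the pole(s) at s = 4 lie in the right half-plane, the system is unstable.

unstable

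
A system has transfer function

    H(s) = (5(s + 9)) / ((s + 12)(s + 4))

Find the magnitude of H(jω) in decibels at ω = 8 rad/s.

|H(j8)|_dB ≈ -6.62 dB

Substitute s = j8: numerator = 45 + j40, denominator = -16 + j128.
|H(j8)| = |45 + j40| / |-16 + j128| = 60.208 / 129.00 ≈ 0.4667.
In decibels: 20·log₁₀(0.4667) ≈ -6.62 dB.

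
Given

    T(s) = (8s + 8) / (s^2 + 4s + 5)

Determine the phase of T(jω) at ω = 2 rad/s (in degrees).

∠T(j2) ≈ -19.44°

At s = j2: numerator = 8 + j16, denominator = 1 + j8.
∠T = ∠num − ∠den = 63.435° − (82.875°) = -19.44°.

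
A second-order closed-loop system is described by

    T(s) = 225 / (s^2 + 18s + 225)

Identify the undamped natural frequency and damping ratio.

Compare the denominator to the standard form s^2 + 2ζωₙs + ωₙ².
ωₙ² = 225, so ωₙ = 15 rad/s.
2ζωₙ = 18, so ζ = 18/(2·15) = 0.6.

ωₙ = 15 rad/s, ζ = 0.6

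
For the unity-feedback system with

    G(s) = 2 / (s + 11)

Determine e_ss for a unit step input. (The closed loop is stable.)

G(s) has no poles at the origin.
This is a Type 0 system. Kp = lim_{s→0} G(s) = 2/11.
e_ss = 1/(1 + Kp) = 1/(1 + 2/11) = 11/13 ≈ 0.8462.

e_ss = 0.8462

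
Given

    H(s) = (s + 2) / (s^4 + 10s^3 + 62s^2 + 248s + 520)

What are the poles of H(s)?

s = -1 ± 5j, -4 ± 2j

The poles are the roots of the denominator s^4 + 10s^3 + 62s^2 + 248s + 520 = 0.
No real roots exist; factor into two real quadratics: (s^2 + 2s + 26)(s^2 + 8s + 20) = 0.
Each quadratic gives a conjugate pair via the quadratic formula.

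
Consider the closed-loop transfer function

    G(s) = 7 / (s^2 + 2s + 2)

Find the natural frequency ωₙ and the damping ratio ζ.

ωₙ ≈ 1.414 rad/s, ζ ≈ 0.7071

Compare the denominator to the standard form s^2 + 2ζωₙs + ωₙ².
ωₙ² = 2, so ωₙ = √2 ≈ 1.414 rad/s.
2ζωₙ = 2, so ζ = 2/(2·√2) ≈ 0.7071.
With ζ = 0.7071 the response is underdamped.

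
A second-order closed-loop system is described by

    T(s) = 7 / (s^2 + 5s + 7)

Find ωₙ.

Compare the denominator to the standard form s^2 + 2ζωₙs + ωₙ².
ωₙ² = 7, so ωₙ = √7 ≈ 2.646 rad/s.

ωₙ ≈ 2.646 rad/s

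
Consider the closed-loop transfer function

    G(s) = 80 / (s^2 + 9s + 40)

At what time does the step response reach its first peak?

t_p ≈ 0.7069 s

Comparing s^2 + 9s + 40 to s^2 + 2ζωₙs + ωₙ²: ωₙ = √40 ≈ 6.325 rad/s and ζ = 9/(2·√40) ≈ 0.7115.
ζωₙ = 9/2 = 4.5, so ω_d = ωₙ√(1−ζ²) = √(ωₙ² − (ζωₙ)²) = √(40 − 4.5²) = √19.75 ≈ 4.444 rad/s.
t_p = π/ω_d = π/4.444 ≈ 0.7069 s.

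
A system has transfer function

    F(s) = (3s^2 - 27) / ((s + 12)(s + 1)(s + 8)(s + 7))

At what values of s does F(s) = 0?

s = -3, 3

Set the numerator to zero: 3s^2 - 27 = 0, i.e. 3·(s^2 - 9) = 0.
Factoring: (s + 3)(s - 3) = 0.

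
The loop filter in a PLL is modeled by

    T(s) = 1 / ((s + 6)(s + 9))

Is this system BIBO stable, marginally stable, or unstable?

The poles can be read from the denominator factors: s = -6, -9.
Since all poles lie strictly in the left half-plane, the system is stable.

stable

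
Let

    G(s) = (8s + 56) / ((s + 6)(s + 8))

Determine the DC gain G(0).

G(0) = 7/6 ≈ 1.167

Set s = 0: G(0) = (56) / (48) = 7/6.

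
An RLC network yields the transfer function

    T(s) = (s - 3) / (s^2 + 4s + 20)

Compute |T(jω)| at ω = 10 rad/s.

|T(j10)| ≈ 0.1167

Substitute s = j10: numerator = -3 + j10, denominator = -80 + j40.
|T(j10)| = |-3 + j10| / |-80 + j40| = 10.440 / 89.443 ≈ 0.1167.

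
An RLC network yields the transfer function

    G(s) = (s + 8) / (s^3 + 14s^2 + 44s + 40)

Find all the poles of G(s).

The poles are the roots of the denominator s^3 + 14s^2 + 44s + 40 = 0.
Trying s = -2: the polynomial evaluates to 0, so (s + 2) is a factor.
Dividing out leaves s^2 + 12s + 20 = 0.
Factoring the quadratic: (s + 2)(s + 10) = 0.

s = -2, -2, -10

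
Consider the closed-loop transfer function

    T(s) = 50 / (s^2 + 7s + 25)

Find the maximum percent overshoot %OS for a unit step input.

Comparing s^2 + 7s + 25 to s^2 + 2ζωₙs + ωₙ²: ωₙ = 5 rad/s and ζ = 7/(2·5) = 0.7.
%OS = 100·exp(−πζ/√(1−ζ²)) = 100·exp(−π·0.7/√(1−0.7²)) ≈ 4.60%.

%OS ≈ 4.60%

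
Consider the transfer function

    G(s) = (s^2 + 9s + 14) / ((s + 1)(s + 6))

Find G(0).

Set s = 0: G(0) = (14) / (6) = 7/3.

G(0) = 7/3 ≈ 2.333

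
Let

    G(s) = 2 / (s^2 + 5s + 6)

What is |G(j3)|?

|G(j3)| ≈ 0.1307

Substitute s = j3: numerator = 2, denominator = -3 + j15.
|G(j3)| = |2| / |-3 + j15| = 2 / 15.297 ≈ 0.1307.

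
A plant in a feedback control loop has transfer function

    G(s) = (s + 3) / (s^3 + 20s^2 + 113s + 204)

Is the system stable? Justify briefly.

stable

The denominator s^3 + 20s^2 + 113s + 204 factors as (s^2 + 8s + 17)(s + 12), giving poles at s = -4 ± j, -12.
Since all poles lie strictly in the left half-plane, the system is stable.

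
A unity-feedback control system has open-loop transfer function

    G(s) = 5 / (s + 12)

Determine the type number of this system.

The denominator has no factor of s at the origin — no free integrator — so this is a Type 0 system.

Type 0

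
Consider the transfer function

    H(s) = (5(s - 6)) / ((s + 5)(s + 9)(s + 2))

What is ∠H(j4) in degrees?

∠H(j4) ≈ 20.25°

At s = j4: numerator = -30 + j20, denominator = -166 + j228.
∠H = ∠num − ∠den = 146.31° − (126.06°) = 20.25°.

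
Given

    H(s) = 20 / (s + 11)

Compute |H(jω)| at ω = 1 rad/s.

|H(j1)| ≈ 1.811

Substitute s = j1: numerator = 20, denominator = 11 + j1.
|H(j1)| = |20| / |11 + j1| = 20 / 11.045 ≈ 1.811.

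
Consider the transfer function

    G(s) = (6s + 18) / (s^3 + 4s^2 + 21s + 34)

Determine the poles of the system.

The poles are the roots of the denominator s^3 + 4s^2 + 21s + 34 = 0.
Trying s = -2: the polynomial evaluates to 0, so (s + 2) is a factor.
Dividing out leaves s^2 + 2s + 17 = 0.
The quadratic formula then gives s = -1 ± 4j.

s = -1 + 4j, -1 - 4j, -2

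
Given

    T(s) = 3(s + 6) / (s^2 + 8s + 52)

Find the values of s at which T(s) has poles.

s = -4 ± 6j

The poles are the roots of the denominator s^2 + 8s + 52 = 0.
Using the quadratic formula: s = (-8 ± √(-144))/2 = -4 ± 6j.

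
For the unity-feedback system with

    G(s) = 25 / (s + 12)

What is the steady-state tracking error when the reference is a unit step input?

G(s) has no poles at the origin.
This is a Type 0 system. Kp = lim_{s→0} G(s) = 25/12.
e_ss = 1/(1 + Kp) = 1/(1 + 25/12) = 12/37 ≈ 0.3243.

e_ss = 0.3243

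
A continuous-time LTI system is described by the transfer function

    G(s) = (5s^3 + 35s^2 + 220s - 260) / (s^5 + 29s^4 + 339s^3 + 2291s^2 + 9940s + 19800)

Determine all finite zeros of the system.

s = -4 ± 6j, 1

Set the numerator to zero: 5s^3 + 35s^2 + 220s - 260 = 0, i.e. 5·(s^3 + 7s^2 + 44s - 52) = 0.
Factoring: (s^2 + 8s + 52)(s - 1) = 0.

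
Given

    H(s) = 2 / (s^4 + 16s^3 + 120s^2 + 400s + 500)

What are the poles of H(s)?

The poles are the roots of the denominator s^4 + 16s^3 + 120s^2 + 400s + 500 = 0.
No real roots exist; factor into two real quadratics: (s^2 + 6s + 10)(s^2 + 10s + 50) = 0.
Each quadratic gives a conjugate pair via the quadratic formula.

s = -3 ± j, -5 ± 5j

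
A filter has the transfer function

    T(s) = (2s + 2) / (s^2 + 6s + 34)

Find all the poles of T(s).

s = -3 ± 5j

The poles are the roots of the denominator s^2 + 6s + 34 = 0.
Using the quadratic formula: s = (-6 ± √(-100))/2 = -3 ± 5j.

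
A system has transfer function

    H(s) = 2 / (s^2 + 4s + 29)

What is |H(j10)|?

|H(j10)| ≈ 0.02454

Substitute s = j10: numerator = 2, denominator = -71 + j40.
|H(j10)| = |2| / |-71 + j40| = 2 / 81.492 ≈ 0.02454.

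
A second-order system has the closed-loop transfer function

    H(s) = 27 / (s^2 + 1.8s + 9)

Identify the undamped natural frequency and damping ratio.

ωₙ = 3 rad/s, ζ = 0.3

Compare the denominator to the standard form s^2 + 2ζωₙs + ωₙ².
ωₙ² = 9, so ωₙ = 3 rad/s.
2ζωₙ = 1.8, so ζ = 1.8/(2·3) = 0.3.
With ζ = 0.3 the response is underdamped.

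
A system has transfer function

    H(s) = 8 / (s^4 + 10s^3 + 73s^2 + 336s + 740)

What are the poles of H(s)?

s = -4 + 2j, -4 - 2j, -1 + 6j, -1 - 6j

The poles are the roots of the denominator s^4 + 10s^3 + 73s^2 + 336s + 740 = 0.
No real roots exist; factor into two real quadratics: (s^2 + 8s + 20)(s^2 + 2s + 37) = 0.
Each quadratic gives a conjugate pair via the quadratic formula.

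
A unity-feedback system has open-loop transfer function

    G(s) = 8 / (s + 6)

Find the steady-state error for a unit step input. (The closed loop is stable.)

G(s) has no poles at the origin.
This is a Type 0 system. Kp = lim_{s→0} G(s) = 8/6 = 4/3.
e_ss = 1/(1 + Kp) = 1/(1 + 4/3) = 3/7 ≈ 0.4286.

e_ss = 0.4286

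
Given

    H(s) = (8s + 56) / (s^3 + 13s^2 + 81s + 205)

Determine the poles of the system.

s = -4 + 5j, -4 - 5j, -5

The poles are the roots of the denominator s^3 + 13s^2 + 81s + 205 = 0.
Trying s = -5: the polynomial evaluates to 0, so (s + 5) is a factor.
Dividing out leaves s^2 + 8s + 41 = 0.
The quadratic formula then gives s = -4 ± 5j.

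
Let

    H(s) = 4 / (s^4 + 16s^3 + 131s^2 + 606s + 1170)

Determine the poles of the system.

The poles are the roots of the denominator s^4 + 16s^3 + 131s^2 + 606s + 1170 = 0.
No real roots exist; factor into two real quadratics: (s^2 + 6s + 45)(s^2 + 10s + 26) = 0.
Each quadratic gives a conjugate pair via the quadratic formula.

s = -3 + 6j, -3 - 6j, -5 + j, -5 - j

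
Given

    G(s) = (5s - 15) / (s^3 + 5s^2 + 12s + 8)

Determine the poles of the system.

The poles are the roots of the denominator s^3 + 5s^2 + 12s + 8 = 0.
Trying s = -1: the polynomial evaluates to 0, so (s + 1) is a factor.
Dividing out leaves s^2 + 4s + 8 = 0.
The quadratic formula then gives s = -2 ± 2j.

s = -2 + 2j, -2 - 2j, -1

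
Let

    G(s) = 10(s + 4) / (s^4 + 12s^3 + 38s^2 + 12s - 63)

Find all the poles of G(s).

The poles are the roots of the denominator s^4 + 12s^3 + 38s^2 + 12s - 63 = 0.
Trying s = -7: the polynomial evaluates to 0, so (s + 7) is a factor.
Dividing out leaves s^3 + 5s^2 + 3s - 9 = 0.
This factors further as (s - 1)(s + 3)^2 = 0.

s = -7, 1, -3, -3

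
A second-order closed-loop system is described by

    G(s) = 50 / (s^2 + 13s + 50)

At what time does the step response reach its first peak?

t_p ≈ 1.128 s

Comparing s^2 + 13s + 50 to s^2 + 2ζωₙs + ωₙ²: ωₙ = √50 ≈ 7.071 rad/s and ζ = 13/(2·√50) ≈ 0.9192.
ζωₙ = 13/2 = 6.5, so ω_d = ωₙ√(1−ζ²) = √(ωₙ² − (ζωₙ)²) = √(50 − 6.5²) = √7.75 ≈ 2.784 rad/s.
t_p = π/ω_d = π/2.784 ≈ 1.128 s.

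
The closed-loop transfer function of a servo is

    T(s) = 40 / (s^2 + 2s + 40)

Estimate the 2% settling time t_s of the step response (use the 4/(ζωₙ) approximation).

t_s ≈ 4 s

Comparing s^2 + 2s + 40 to s^2 + 2ζωₙs + ωₙ²: ωₙ = √40 ≈ 6.325 rad/s and ζ = 2/(2·√40) ≈ 0.1581.
ζωₙ = 2/2 = 1, so t_s ≈ 4/(ζωₙ) = 4/1 = 4 s.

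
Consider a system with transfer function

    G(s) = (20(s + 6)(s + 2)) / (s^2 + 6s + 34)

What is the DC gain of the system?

At s = 0 each factor (s + a) contributes a and each (s^2 + bs + c) contributes c.
G(0) = 20·(6) · (2) / ((34)) = 240/34 = 120/17.

G(0) = 120/17 ≈ 7.059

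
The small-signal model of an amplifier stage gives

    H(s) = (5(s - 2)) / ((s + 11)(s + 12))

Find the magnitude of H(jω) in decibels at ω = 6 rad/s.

Substitute s = j6: numerator = -10 + j30, denominator = 96 + j138.
|H(j6)| = |-10 + j30| / |96 + j138| = 31.623 / 168.11 ≈ 0.1881.
In decibels: 20·log₁₀(0.1881) ≈ -14.5 dB.

|H(j6)|_dB ≈ -14.5 dB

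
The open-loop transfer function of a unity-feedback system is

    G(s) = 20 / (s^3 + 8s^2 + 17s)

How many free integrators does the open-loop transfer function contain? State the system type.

Factor s from the denominator: s^3 + 8s^2 + 17s = s·(s^2 + 8s + 17).
There is 1 pole at the origin, so the system is Type 1.

Type 1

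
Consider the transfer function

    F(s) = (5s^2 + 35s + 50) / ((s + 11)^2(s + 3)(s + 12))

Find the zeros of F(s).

Set the numerator to zero: 5s^2 + 35s + 50 = 0, i.e. 5·(s^2 + 7s + 10) = 0.
Factoring: (s + 2)(s + 5) = 0.

s = -2, -5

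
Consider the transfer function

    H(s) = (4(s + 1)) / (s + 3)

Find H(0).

H(0) = 4/3 ≈ 1.333

At s = 0 each factor (s + a) contributes a and each (s^2 + bs + c) contributes c.
H(0) = 4·(1) / ((3)) = 4/3 = 4/3.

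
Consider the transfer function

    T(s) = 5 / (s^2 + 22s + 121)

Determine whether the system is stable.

The denominator s^2 + 22s + 121 factors as (s + 11)^2, giving poles at s = -11, -11.
Since all poles lie strictly in the left half-plane, the system is stable.

stable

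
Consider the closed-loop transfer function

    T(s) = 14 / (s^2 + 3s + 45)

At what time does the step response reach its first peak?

t_p ≈ 0.4805 s

Comparing s^2 + 3s + 45 to s^2 + 2ζωₙs + ωₙ²: ωₙ = √45 ≈ 6.708 rad/s and ζ = 3/(2·√45) ≈ 0.2236.
ζωₙ = 3/2 = 1.5, so ω_d = ωₙ√(1−ζ²) = √(ωₙ² − (ζωₙ)²) = √(45 − 1.5²) = √42.75 ≈ 6.538 rad/s.
t_p = π/ω_d = π/6.538 ≈ 0.4805 s.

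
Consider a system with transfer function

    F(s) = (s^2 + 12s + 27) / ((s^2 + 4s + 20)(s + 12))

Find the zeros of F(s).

s = -3, -9

Set the numerator to zero: s^2 + 12s + 27 = 0.
Factoring: (s + 3)(s + 9) = 0.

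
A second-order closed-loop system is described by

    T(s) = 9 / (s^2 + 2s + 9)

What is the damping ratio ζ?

ζ ≈ 0.3333

Compare the denominator to the standard form s^2 + 2ζωₙs + ωₙ².
ωₙ² = 9, so ωₙ = 3 rad/s.
2ζωₙ = 2, so ζ = 2/(2·3) ≈ 0.3333.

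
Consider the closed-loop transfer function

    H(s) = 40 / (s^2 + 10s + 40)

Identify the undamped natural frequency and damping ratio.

ωₙ ≈ 6.325 rad/s, ζ ≈ 0.7906

Compare the denominator to the standard form s^2 + 2ζωₙs + ωₙ².
ωₙ² = 40, so ωₙ = √40 ≈ 6.325 rad/s.
2ζωₙ = 10, so ζ = 10/(2·√40) ≈ 0.7906.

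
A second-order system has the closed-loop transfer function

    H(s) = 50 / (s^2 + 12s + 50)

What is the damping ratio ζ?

Compare the denominator to the standard form s^2 + 2ζωₙs + ωₙ².
ωₙ² = 50, so ωₙ = √50 ≈ 7.071 rad/s.
2ζωₙ = 12, so ζ = 12/(2·√50) ≈ 0.8485.
With ζ = 0.8485 the response is underdamped.

ζ ≈ 0.8485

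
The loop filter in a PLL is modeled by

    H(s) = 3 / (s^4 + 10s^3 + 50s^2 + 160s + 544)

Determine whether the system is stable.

The denominator s^4 + 10s^3 + 50s^2 + 160s + 544 factors as (s^2 + 16)(s^2 + 10s + 34), giving poles at s = 4j, -4j, -5 + 3j, -5 - 3j.
Since the simple pole(s) at s = 4j, -4j lie on the jω-axis with none in the right half-plane, the system is marginally stable.

marginally stable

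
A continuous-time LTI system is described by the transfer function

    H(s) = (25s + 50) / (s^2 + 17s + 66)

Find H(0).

H(0) = 25/33 ≈ 0.7576

Set s = 0: H(0) = (50) / (66) = 25/33.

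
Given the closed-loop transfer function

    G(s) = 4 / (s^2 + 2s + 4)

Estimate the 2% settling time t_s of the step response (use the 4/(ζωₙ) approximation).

t_s ≈ 4 s

Comparing s^2 + 2s + 4 to s^2 + 2ζωₙs + ωₙ²: ωₙ = 2 rad/s and ζ = 2/(2·2) = 0.5.
ζωₙ = 2/2 = 1, so t_s ≈ 4/(ζωₙ) = 4/1 = 4 s.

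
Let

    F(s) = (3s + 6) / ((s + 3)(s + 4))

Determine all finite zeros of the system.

s = -2

Set the numerator to zero: 3s + 6 = 0, i.e. 3·(s + 2) = 0.
So s = -2.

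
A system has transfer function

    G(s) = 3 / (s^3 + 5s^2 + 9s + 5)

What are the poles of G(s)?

s = -2 ± j, -1

The poles are the roots of the denominator s^3 + 5s^2 + 9s + 5 = 0.
Trying s = -1: the polynomial evaluates to 0, so (s + 1) is a factor.
Dividing out leaves s^2 + 4s + 5 = 0.
The quadratic formula then gives s = -2 ± 1j.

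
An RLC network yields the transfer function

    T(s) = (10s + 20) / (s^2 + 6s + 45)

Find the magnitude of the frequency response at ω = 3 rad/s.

Substitute s = j3: numerator = 20 + j30, denominator = 36 + j18.
|T(j3)| = |20 + j30| / |36 + j18| = 36.056 / 40.249 ≈ 0.8958.

|T(j3)| ≈ 0.8958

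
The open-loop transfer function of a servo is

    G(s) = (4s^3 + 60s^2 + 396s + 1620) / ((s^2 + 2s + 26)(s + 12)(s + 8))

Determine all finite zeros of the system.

s = -9, -3 ± 6j

Set the numerator to zero: 4s^3 + 60s^2 + 396s + 1620 = 0, i.e. 4·(s^3 + 15s^2 + 99s + 405) = 0.
Factoring: (s + 9)(s^2 + 6s + 45) = 0.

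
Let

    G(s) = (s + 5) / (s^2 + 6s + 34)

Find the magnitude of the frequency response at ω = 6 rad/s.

|G(j6)| ≈ 0.2166

Substitute s = j6: numerator = 5 + j6, denominator = -2 + j36.
|G(j6)| = |5 + j6| / |-2 + j36| = 7.8102 / 36.056 ≈ 0.2166.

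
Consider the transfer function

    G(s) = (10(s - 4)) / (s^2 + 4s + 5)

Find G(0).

At s = 0 each factor (s + a) contributes a and each (s^2 + bs + c) contributes c.
G(0) = 10·(-4) / ((5)) = -40/5 = -8.

G(0) = -8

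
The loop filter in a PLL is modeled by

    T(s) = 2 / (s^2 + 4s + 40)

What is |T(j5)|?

|T(j5)| = 0.08000

Substitute s = j5: numerator = 2, denominator = 15 + j20.
|T(j5)| = |2| / |15 + j20| = 2 / 25 = 0.08000.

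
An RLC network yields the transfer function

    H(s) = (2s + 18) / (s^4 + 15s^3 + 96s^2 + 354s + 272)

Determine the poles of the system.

The poles are the roots of the denominator s^4 + 15s^3 + 96s^2 + 354s + 272 = 0.
Trying s = -1: the polynomial evaluates to 0, so (s + 1) is a factor.
Dividing out leaves s^3 + 14s^2 + 82s + 272 = 0.
This factors further as (s^2 + 6s + 34)(s + 8) = 0.

s = -3 + 5j, -3 - 5j, -1, -8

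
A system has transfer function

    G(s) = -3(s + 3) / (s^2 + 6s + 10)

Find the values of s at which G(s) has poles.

The poles are the roots of the denominator s^2 + 6s + 10 = 0.
Using the quadratic formula: s = (-6 ± √(-4))/2 = -3 ± 1j.

s = -3 ± j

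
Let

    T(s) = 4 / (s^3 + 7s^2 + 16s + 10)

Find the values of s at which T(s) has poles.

The poles are the roots of the denominator s^3 + 7s^2 + 16s + 10 = 0.
Trying s = -1: the polynomial evaluates to 0, so (s + 1) is a factor.
Dividing out leaves s^2 + 6s + 10 = 0.
The quadratic formula then gives s = -3 ± 1j.

s = -1, -3 ± j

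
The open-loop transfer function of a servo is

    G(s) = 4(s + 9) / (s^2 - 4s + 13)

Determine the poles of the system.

The poles are the roots of the denominator s^2 - 4s + 13 = 0.
Using the quadratic formula: s = (4 ± √(-36))/2 = 2 ± 3j.

s = 2 + 3j, 2 - 3j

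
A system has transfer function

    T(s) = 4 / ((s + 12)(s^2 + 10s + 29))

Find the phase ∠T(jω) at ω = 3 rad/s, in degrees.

∠T(j3) ≈ -70.35°

At s = j3: numerator = 4, denominator = 150 + j420.
∠T = ∠num − ∠den = 0° − (70.346°) = -70.35°.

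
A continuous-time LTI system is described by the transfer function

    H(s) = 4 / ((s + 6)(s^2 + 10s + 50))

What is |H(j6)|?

|H(j6)| ≈ 0.007651

Substitute s = j6: numerator = 4, denominator = -276 + j444.
|H(j6)| = |4| / |-276 + j444| = 4 / 522.79 ≈ 0.007651.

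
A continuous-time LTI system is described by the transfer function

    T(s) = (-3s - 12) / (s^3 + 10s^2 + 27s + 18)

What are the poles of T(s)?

The poles are the roots of the denominator s^3 + 10s^2 + 27s + 18 = 0.
Trying s = -3: the polynomial evaluates to 0, so (s + 3) is a factor.
Dividing out leaves s^2 + 7s + 6 = 0.
Factoring the quadratic: (s + 6)(s + 1) = 0.

s = -3, -6, -1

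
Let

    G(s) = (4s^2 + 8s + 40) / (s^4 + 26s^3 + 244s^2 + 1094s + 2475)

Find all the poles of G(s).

The poles are the roots of the denominator s^4 + 26s^3 + 244s^2 + 1094s + 2475 = 0.
Trying s = -11: the polynomial evaluates to 0, so (s + 11) is a factor.
Dividing out leaves s^3 + 15s^2 + 79s + 225 = 0.
This factors further as (s^2 + 6s + 25)(s + 9) = 0.

s = -3 ± 4j, -11, -9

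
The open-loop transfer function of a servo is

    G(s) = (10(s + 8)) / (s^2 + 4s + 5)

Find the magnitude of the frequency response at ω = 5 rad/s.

|G(j5)| ≈ 3.335

Substitute s = j5: numerator = 80 + j50, denominator = -20 + j20.
|G(j5)| = |80 + j50| / |-20 + j20| = 94.340 / 28.284 ≈ 3.335.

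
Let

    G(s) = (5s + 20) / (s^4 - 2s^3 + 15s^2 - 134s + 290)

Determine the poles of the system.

s = 3 ± j, -2 ± 5j

The poles are the roots of the denominator s^4 - 2s^3 + 15s^2 - 134s + 290 = 0.
No real roots exist; factor into two real quadratics: (s^2 - 6s + 10)(s^2 + 4s + 29) = 0.
Each quadratic gives a conjugate pair via the quadratic formula.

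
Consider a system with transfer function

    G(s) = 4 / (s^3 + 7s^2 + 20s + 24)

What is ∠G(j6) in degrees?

∠G(j6) ≈ 157.2°

At s = j6: numerator = 4, denominator = -228 - j96.
∠G = ∠num − ∠den = 0° − (-157.17°) = 157.2°.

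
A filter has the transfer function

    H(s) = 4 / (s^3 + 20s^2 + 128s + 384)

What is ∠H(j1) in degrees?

At s = j1: numerator = 4, denominator = 364 + j127.
∠H = ∠num − ∠den = 0° − (19.234°) = -19.23°.

∠H(j1) ≈ -19.23°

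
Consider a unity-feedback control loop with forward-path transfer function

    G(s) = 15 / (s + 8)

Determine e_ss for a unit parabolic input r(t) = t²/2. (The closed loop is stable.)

G(s) has no poles at the origin.
This is a Type 0 system; Ka = lim_{s→0} s^2·G(s) = 0, so the steady-state error for a parabola input is infinite.

e_ss = ∞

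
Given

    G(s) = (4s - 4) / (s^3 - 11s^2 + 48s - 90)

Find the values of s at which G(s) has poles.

s = 3 + 3j, 3 - 3j, 5

The poles are the roots of the denominator s^3 - 11s^2 + 48s - 90 = 0.
Trying s = 5: the polynomial evaluates to 0, so (s - 5) is a factor.
Dividing out leaves s^2 - 6s + 18 = 0.
The quadratic formula then gives s = 3 ± 3j.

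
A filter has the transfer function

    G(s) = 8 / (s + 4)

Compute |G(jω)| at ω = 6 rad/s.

|G(j6)| ≈ 1.109

Substitute s = j6: numerator = 8, denominator = 4 + j6.
|G(j6)| = |8| / |4 + j6| = 8 / 7.2111 ≈ 1.109.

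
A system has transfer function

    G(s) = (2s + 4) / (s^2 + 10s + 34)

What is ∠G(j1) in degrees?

At s = j1: numerator = 4 + j2, denominator = 33 + j10.
∠G = ∠num − ∠den = 26.565° − (16.858°) = 9.707°.

∠G(j1) ≈ 9.707°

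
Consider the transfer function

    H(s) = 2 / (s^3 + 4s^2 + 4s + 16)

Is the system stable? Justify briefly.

marginally stable

The denominator s^3 + 4s^2 + 4s + 16 factors as (s^2 + 4)(s + 4), giving poles at s = ±2j, -4.
Since the simple pole(s) at s = ±2j lie on the jω-axis with none in the right half-plane, the system is marginally stable.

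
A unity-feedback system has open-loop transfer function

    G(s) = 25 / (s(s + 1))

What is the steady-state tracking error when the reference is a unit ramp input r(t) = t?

G(s) has one pole at the origin.
This is a Type 1 system. Kv = lim_{s→0} s·G(s) = 25/1.
e_ss = 1/Kv = 1/(25) = 1/25 ≈ 0.04000.

e_ss = 0.04000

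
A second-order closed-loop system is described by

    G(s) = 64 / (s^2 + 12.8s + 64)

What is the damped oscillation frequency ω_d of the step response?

Comparing s^2 + 12.8s + 64 to s^2 + 2ζωₙs + ωₙ²: ωₙ = 8 rad/s and ζ = 12.8/(2·8) = 0.8.
ζωₙ = 12.8/2 = 6.4, so ω_d = ωₙ√(1−ζ²) = √(ωₙ² − (ζωₙ)²) = √(64 − 6.4²) = √23.04 = 4.800 rad/s.

ω_d = 4.800 rad/s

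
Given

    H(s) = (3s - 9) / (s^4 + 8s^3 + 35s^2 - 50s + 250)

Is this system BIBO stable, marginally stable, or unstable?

The denominator s^4 + 8s^3 + 35s^2 - 50s + 250 factors as (s^2 + 10s + 50)(s^2 - 2s + 5), giving poles at s = -5 + 5j, -5 - 5j, 1 + 2j, 1 - 2j.
Since the pole(s) at s = 1 ± 2j lie in the right half-plane, the system is unstable.

unstable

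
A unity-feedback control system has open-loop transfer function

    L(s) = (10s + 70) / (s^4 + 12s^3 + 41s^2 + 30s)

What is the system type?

Factor s from the denominator: s^4 + 12s^3 + 41s^2 + 30s = s·(s^3 + 12s^2 + 41s + 30).
There is 1 pole at the origin, so the system is Type 1.

Type 1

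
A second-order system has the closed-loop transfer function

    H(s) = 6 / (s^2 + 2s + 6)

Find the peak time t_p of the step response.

t_p ≈ 1.405 s

Comparing s^2 + 2s + 6 to s^2 + 2ζωₙs + ωₙ²: ωₙ = √6 ≈ 2.449 rad/s and ζ = 2/(2·√6) ≈ 0.4082.
ζωₙ = 2/2 = 1, so ω_d = ωₙ√(1−ζ²) = √(ωₙ² − (ζωₙ)²) = √(6 − 1²) = √5 ≈ 2.236 rad/s.
t_p = π/ω_d = π/2.236 ≈ 1.405 s.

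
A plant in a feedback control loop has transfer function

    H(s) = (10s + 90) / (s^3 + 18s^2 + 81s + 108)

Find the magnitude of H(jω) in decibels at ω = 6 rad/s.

|H(j6)|_dB ≈ -14.9 dB

Substitute s = j6: numerator = 90 + j60, denominator = -540 + j270.
|H(j6)| = |90 + j60| / |-540 + j270| = 108.17 / 603.74 ≈ 0.1792.
In decibels: 20·log₁₀(0.1792) ≈ -14.9 dB.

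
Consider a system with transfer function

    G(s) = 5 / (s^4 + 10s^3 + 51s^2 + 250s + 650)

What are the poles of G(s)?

s = ±5j, -5 ± j

The poles are the roots of the denominator s^4 + 10s^3 + 51s^2 + 250s + 650 = 0.
No real roots exist; factor into two real quadratics: (s^2 + 25)(s^2 + 10s + 26) = 0.
Each quadratic gives a conjugate pair via the quadratic formula.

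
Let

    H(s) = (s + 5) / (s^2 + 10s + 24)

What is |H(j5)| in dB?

|H(j5)|_dB ≈ -17.0 dB

Substitute s = j5: numerator = 5 + j5, denominator = -1 + j50.
|H(j5)| = |5 + j5| / |-1 + j50| = 7.0711 / 50.010 ≈ 0.1414.
In decibels: 20·log₁₀(0.1414) ≈ -17.0 dB.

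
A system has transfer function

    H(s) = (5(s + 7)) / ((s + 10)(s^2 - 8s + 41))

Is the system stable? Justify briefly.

The poles can be read from the denominator factors: s = -10, 4 + 5j, 4 - 5j.
Since the pole(s) at s = 4 + 5j, 4 - 5j lie in the right half-plane, the system is unstable.

unstable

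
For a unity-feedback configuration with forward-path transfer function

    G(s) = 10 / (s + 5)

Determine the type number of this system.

Type 0

The denominator has no factor of s at the origin — no free integrator — so this is a Type 0 system.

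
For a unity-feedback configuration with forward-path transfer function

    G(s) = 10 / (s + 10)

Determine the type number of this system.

The denominator has no factor of s at the origin — no free integrator — so this is a Type 0 system.

Type 0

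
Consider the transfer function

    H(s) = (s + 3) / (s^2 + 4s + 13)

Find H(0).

H(0) = 3/13 ≈ 0.2308

Set s = 0: H(0) = (3) / (13) = 3/13.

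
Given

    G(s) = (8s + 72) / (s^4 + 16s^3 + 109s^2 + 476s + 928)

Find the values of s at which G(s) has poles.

s = -2 ± 5j, -8, -4

The poles are the roots of the denominator s^4 + 16s^3 + 109s^2 + 476s + 928 = 0.
Trying s = -8: the polynomial evaluates to 0, so (s + 8) is a factor.
Dividing out leaves s^3 + 8s^2 + 45s + 116 = 0.
This factors further as (s^2 + 4s + 29)(s + 4) = 0.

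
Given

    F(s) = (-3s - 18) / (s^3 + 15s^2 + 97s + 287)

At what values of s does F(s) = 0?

s = -6

Set the numerator to zero: -3s - 18 = 0, i.e. -3·(s + 6) = 0.
So s = -6.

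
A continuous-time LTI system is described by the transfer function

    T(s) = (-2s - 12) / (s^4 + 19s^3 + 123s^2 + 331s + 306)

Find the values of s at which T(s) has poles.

s = -4 + j, -4 - j, -2, -9

The poles are the roots of the denominator s^4 + 19s^3 + 123s^2 + 331s + 306 = 0.
Trying s = -2: the polynomial evaluates to 0, so (s + 2) is a factor.
Dividing out leaves s^3 + 17s^2 + 89s + 153 = 0.
This factors further as (s^2 + 8s + 17)(s + 9) = 0.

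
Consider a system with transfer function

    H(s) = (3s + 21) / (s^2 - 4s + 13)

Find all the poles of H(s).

The poles are the roots of the denominator s^2 - 4s + 13 = 0.
Using the quadratic formula: s = (4 ± √(-36))/2 = 2 ± 3j.

s = 2 ± 3j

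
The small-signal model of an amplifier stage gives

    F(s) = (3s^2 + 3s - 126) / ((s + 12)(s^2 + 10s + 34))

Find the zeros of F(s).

s = -7, 6

Set the numerator to zero: 3s^2 + 3s - 126 = 0, i.e. 3·(s^2 + s - 42) = 0.
Factoring: (s + 7)(s - 6) = 0.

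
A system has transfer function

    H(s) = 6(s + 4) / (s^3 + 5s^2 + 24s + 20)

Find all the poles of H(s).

The poles are the roots of the denominator s^3 + 5s^2 + 24s + 20 = 0.
Trying s = -1: the polynomial evaluates to 0, so (s + 1) is a factor.
Dividing out leaves s^2 + 4s + 20 = 0.
The quadratic formula then gives s = -2 ± 4j.

s = -2 ± 4j, -1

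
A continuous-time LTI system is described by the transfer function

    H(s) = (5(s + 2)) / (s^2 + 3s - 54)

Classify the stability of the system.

The denominator s^2 + 3s - 54 factors as (s - 6)(s + 9), giving poles at s = 6, -9.
Since the pole(s) at s = 6 lie in the right half-plane, the system is unstable.

unstable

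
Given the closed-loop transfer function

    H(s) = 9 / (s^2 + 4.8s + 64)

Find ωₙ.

ωₙ = 8 rad/s

Compare the denominator to the standard form s^2 + 2ζωₙs + ωₙ².
ωₙ² = 64, so ωₙ = 8 rad/s.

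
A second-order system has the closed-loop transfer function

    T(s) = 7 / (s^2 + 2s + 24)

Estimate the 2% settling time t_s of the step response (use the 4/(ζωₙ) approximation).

t_s ≈ 4 s

Comparing s^2 + 2s + 24 to s^2 + 2ζωₙs + ωₙ²: ωₙ = √24 ≈ 4.899 rad/s and ζ = 2/(2·√24) ≈ 0.2041.
ζωₙ = 2/2 = 1, so t_s ≈ 4/(ζωₙ) = 4/1 = 4 s.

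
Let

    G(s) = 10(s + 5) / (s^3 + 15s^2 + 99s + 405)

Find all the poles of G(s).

The poles are the roots of the denominator s^3 + 15s^2 + 99s + 405 = 0.
Trying s = -9: the polynomial evaluates to 0, so (s + 9) is a factor.
Dividing out leaves s^2 + 6s + 45 = 0.
The quadratic formula then gives s = -3 ± 6j.

s = -3 + 6j, -3 - 6j, -9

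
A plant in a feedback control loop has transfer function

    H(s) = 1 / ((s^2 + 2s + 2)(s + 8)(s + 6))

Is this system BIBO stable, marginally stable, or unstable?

The poles can be read from the denominator factors: s = -1 ± j, -8, -6.
Since all poles lie strictly in the left half-plane, the system is stable.

stable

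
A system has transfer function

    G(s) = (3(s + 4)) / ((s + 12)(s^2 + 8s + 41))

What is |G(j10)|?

|G(j10)| ≈ 0.02081

Substitute s = j10: numerator = 12 + j30, denominator = -1508 + j370.
|G(j10)| = |12 + j30| / |-1508 + j370| = 32.311 / 1552.7 ≈ 0.02081.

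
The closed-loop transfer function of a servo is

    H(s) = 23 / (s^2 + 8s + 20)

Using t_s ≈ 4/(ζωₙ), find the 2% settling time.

Comparing s^2 + 8s + 20 to s^2 + 2ζωₙs + ωₙ²: ωₙ = √20 ≈ 4.472 rad/s and ζ = 8/(2·√20) ≈ 0.8944.
ζωₙ = 8/2 = 4, so t_s ≈ 4/(ζωₙ) = 4/4 = 1 s.

t_s ≈ 1 s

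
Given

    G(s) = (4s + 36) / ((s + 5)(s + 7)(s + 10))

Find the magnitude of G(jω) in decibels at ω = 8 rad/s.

Substitute s = j8: numerator = 36 + j32, denominator = -1058 + j728.
|G(j8)| = |36 + j32| / |-1058 + j728| = 48.166 / 1284.3 ≈ 0.03750.
In decibels: 20·log₁₀(0.03750) ≈ -28.5 dB.

|G(j8)|_dB ≈ -28.5 dB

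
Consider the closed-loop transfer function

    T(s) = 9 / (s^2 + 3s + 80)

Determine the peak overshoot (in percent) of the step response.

%OS ≈ 58.6%

Comparing s^2 + 3s + 80 to s^2 + 2ζωₙs + ωₙ²: ωₙ = √80 ≈ 8.944 rad/s and ζ = 3/(2·√80) ≈ 0.1677.
%OS = 100·exp(−πζ/√(1−ζ²)) = 100·exp(−π·0.1677/√(1−0.1677²)) ≈ 58.6%.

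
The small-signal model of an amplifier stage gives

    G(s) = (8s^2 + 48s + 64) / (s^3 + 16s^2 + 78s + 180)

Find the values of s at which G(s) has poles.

s = -3 + 3j, -3 - 3j, -10

The poles are the roots of the denominator s^3 + 16s^2 + 78s + 180 = 0.
Trying s = -10: the polynomial evaluates to 0, so (s + 10) is a factor.
Dividing out leaves s^2 + 6s + 18 = 0.
The quadratic formula then gives s = -3 ± 3j.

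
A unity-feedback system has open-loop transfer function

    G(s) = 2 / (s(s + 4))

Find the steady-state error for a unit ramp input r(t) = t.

e_ss = 2

G(s) has one pole at the origin.
This is a Type 1 system. Kv = lim_{s→0} s·G(s) = 2/4 = 1/2.
e_ss = 1/Kv = 1/(1/2) = 2.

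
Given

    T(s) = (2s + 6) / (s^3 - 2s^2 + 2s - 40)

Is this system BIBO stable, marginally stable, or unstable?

unstable

The denominator s^3 - 2s^2 + 2s - 40 factors as (s^2 + 2s + 10)(s - 4), giving poles at s = -1 ± 3j, 4.
Since the pole(s) at s = 4 lie in the right half-plane, the system is unstable.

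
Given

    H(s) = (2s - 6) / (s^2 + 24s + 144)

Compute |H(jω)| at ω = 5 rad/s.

|H(j5)| ≈ 0.06901

Substitute s = j5: numerator = -6 + j10, denominator = 119 + j120.
|H(j5)| = |-6 + j10| / |119 + j120| = 11.662 / 169 ≈ 0.06901.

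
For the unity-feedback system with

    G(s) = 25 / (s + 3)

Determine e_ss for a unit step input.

e_ss = 0.1071

G(s) has no poles at the origin.
This is a Type 0 system. Kp = lim_{s→0} G(s) = 25/3.
e_ss = 1/(1 + Kp) = 1/(1 + 25/3) = 3/28 ≈ 0.1071.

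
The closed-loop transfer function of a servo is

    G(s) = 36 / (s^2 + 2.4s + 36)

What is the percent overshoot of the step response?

%OS ≈ 52.7%

Comparing s^2 + 2.4s + 36 to s^2 + 2ζωₙs + ωₙ²: ωₙ = 6 rad/s and ζ = 2.4/(2·6) = 0.2.
%OS = 100·exp(−πζ/√(1−ζ²)) = 100·exp(−π·0.2/√(1−0.2²)) ≈ 52.7%.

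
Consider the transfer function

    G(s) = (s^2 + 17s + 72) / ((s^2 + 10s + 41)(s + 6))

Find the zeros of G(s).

Set the numerator to zero: s^2 + 17s + 72 = 0.
Factoring: (s + 8)(s + 9) = 0.

s = -8, -9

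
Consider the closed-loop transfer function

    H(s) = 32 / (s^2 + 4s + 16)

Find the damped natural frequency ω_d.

ω_d ≈ 3.464 rad/s

Comparing s^2 + 4s + 16 to s^2 + 2ζωₙs + ωₙ²: ωₙ = 4 rad/s and ζ = 4/(2·4) = 0.5.
ζωₙ = 4/2 = 2, so ω_d = ωₙ√(1−ζ²) = √(ωₙ² − (ζωₙ)²) = √(16 − 2²) = √12 ≈ 3.464 rad/s.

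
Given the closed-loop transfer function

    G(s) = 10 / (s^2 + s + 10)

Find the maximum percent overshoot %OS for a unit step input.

Comparing s^2 + s + 10 to s^2 + 2ζωₙs + ωₙ²: ωₙ = √10 ≈ 3.162 rad/s and ζ = 1/(2·√10) ≈ 0.1581.
%OS = 100·exp(−πζ/√(1−ζ²)) = 100·exp(−π·0.1581/√(1−0.1581²)) ≈ 60.5%.

%OS ≈ 60.5%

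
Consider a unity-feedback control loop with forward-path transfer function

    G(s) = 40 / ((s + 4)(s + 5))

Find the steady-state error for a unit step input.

e_ss = 0.3333

G(s) has no poles at the origin.
This is a Type 0 system. Kp = lim_{s→0} G(s) = 40/20 = 2.
e_ss = 1/(1 + Kp) = 1/(1 + 2) = 1/3 ≈ 0.3333.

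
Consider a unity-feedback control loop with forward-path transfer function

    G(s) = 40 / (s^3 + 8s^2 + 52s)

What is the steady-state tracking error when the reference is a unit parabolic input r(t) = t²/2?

G(s) has one pole at the origin.
This is a Type 1 system; Ka = lim_{s→0} s^2·G(s) = 0, so the steady-state error for a parabola input is infinite.

e_ss = ∞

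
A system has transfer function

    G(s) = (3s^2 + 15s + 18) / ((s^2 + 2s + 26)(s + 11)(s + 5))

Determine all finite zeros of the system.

s = -3, -2

Set the numerator to zero: 3s^2 + 15s + 18 = 0, i.e. 3·(s^2 + 5s + 6) = 0.
Factoring: (s + 3)(s + 2) = 0.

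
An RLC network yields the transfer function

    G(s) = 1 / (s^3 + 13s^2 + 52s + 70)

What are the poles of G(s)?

The poles are the roots of the denominator s^3 + 13s^2 + 52s + 70 = 0.
Trying s = -7: the polynomial evaluates to 0, so (s + 7) is a factor.
Dividing out leaves s^2 + 6s + 10 = 0.
The quadratic formula then gives s = -3 ± 1j.

s = -3 ± j, -7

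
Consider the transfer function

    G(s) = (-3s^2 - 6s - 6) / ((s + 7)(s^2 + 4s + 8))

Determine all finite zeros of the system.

s = -1 + j, -1 - j

Set the numerator to zero: -3s^2 - 6s - 6 = 0, i.e. -3·(s^2 + 2s + 2) = 0.
Factoring: (s^2 + 2s + 2) = 0.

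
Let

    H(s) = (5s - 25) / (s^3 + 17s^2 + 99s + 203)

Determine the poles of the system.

The poles are the roots of the denominator s^3 + 17s^2 + 99s + 203 = 0.
Trying s = -7: the polynomial evaluates to 0, so (s + 7) is a factor.
Dividing out leaves s^2 + 10s + 29 = 0.
The quadratic formula then gives s = -5 ± 2j.

s = -5 + 2j, -5 - 2j, -7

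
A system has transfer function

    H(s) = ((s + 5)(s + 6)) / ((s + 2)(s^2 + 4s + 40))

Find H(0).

At s = 0 each factor (s + a) contributes a and each (s^2 + bs + c) contributes c.
H(0) = 1·(5) · (6) / ((2) · (40)) = 30/80 = 3/8.

H(0) = 3/8 ≈ 0.3750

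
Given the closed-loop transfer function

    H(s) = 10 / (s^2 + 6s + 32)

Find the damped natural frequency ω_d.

Comparing s^2 + 6s + 32 to s^2 + 2ζωₙs + ωₙ²: ωₙ = √32 ≈ 5.657 rad/s and ζ = 6/(2·√32) ≈ 0.5303.
ζωₙ = 6/2 = 3, so ω_d = ωₙ√(1−ζ²) = √(ωₙ² − (ζωₙ)²) = √(32 − 3²) = √23 ≈ 4.796 rad/s.

ω_d ≈ 4.796 rad/s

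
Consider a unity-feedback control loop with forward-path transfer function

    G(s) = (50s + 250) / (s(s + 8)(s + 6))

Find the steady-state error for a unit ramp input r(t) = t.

G(s) has one pole at the origin.
This is a Type 1 system. Kv = lim_{s→0} s·G(s) = 250/48 = 125/24.
e_ss = 1/Kv = 1/(125/24) = 24/125 ≈ 0.1920.

e_ss = 0.1920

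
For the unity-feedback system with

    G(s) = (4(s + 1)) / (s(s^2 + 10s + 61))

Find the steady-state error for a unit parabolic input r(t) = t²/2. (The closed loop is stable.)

G(s) has one pole at the origin.
This is a Type 1 system; Ka = lim_{s→0} s^2·G(s) = 0, so the steady-state error for a parabola input is infinite.

e_ss = ∞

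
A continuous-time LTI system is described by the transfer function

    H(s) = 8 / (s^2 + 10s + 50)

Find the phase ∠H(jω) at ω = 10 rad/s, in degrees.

At s = j10: numerator = 8, denominator = -50 + j100.
∠H = ∠num − ∠den = 0° − (116.57°) = -116.6°.

∠H(j10) ≈ -116.6°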